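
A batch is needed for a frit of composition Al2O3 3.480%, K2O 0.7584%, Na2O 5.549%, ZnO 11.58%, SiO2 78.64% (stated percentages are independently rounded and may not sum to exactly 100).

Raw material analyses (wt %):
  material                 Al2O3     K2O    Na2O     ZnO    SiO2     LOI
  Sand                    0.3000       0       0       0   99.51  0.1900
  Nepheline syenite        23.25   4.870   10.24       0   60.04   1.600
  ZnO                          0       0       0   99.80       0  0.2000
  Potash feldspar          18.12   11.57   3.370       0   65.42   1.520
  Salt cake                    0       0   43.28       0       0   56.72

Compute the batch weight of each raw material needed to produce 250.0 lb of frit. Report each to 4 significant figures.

Working values appear rounded to four significant digits when written out — all arithmetic carries full precision in all steps; a single rounding finalizes each reported result. Derived quantities, including five oxide percentages, glass mass, yield, the totals, ignition loss, are rebuilt from the weighed amounts for 250.0 lb of glass in full precision exactly as shown in the problem or answer text.
The oxide mass targets at 250.0 lb frit:
  Al2O3: 3.480% × 250.0 = 8.700 lb
  K2O: 0.7584% × 250.0 = 1.896 lb
  Na2O: 5.549% × 250.0 = 13.87 lb
  ZnO: 11.58% × 250.0 = 28.95 lb
  SiO2: 78.64% × 250.0 = 196.6 lb
A balance pass over the oxides, with the batch weights as given, versus the basis set out (every target is met by its sum up to rounding of the answer):
  Al2O3: 175.9·0.003000 + 33.30·0.2325 + 2.370·0.1812 = 8.699 lb (target 8.700 lb)
  K2O: 33.30·0.04870 + 2.370·0.1157 = 1.896 lb (target 1.896 lb)
  Na2O: 33.30·0.1024 + 2.370·0.03370 + 23.99·0.4328 = 13.87 lb (target 13.87 lb)
  ZnO: 29.01·0.9980 = 28.95 lb (target 28.95 lb)
  SiO2: 175.9·0.9951 + 33.30·0.6004 + 2.370·0.6542 = 196.6 lb (target 196.6 lb)
Auditing the glass mass value: net batch after ignition = 250.0 lb (oxide target masses add up to 250.0 lb; with the basis standing at 250.0 lb — a pure rounding effect).
Adding the batch up: Σ batch = 264.6 lb; LOI removed, Σ of batch·LOI: 14.57 lb; the yield ratio, glass ÷ batch: 94.49%.

Batch per 250.0 lb frit:
  Sand: 175.9 lb
  Nepheline syenite: 33.30 lb
  ZnO: 29.01 lb
  Potash feldspar: 2.370 lb
  Salt cake: 23.99 lb
Total batch = 264.6 lb; LOI loss = 14.57 lb; yield = 94.49%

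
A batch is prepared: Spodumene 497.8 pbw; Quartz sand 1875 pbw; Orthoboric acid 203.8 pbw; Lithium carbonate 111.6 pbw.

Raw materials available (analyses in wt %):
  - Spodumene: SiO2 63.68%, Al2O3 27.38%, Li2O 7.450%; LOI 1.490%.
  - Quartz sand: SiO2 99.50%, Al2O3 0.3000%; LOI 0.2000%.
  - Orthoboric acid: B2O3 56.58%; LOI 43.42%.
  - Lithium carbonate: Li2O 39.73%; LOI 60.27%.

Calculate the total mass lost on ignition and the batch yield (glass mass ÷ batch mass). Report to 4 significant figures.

Each numeric step keeps full precision from start to finish — mid-chain values are printed rounded to 4 significant figures alongside each step; each reported value receives exactly one rounding. The derived quantities, which include LOI, glass mass, the four compositions, the yield, the totals, are rebuilt in full float precision, as set out in either problem or answer, from the weighed amounts at 2521 pbw of glass.
Per-material ignition loss:
  Spodumene: 497.8 × 0.01490 = 7.417 pbw
  Quartz sand: 1875 × 0.002000 = 3.750 pbw
  Orthoboric acid: 203.8 × 0.4342 = 88.49 pbw
  Lithium carbonate: 111.6 × 0.6027 = 67.26 pbw
Total LOI = 166.9 pbw
Glass = batch − LOI = 2688 − 166.9 = 2521 pbw

LOI loss = 166.9 pbw; glass = 2521 pbw; yield = 93.79%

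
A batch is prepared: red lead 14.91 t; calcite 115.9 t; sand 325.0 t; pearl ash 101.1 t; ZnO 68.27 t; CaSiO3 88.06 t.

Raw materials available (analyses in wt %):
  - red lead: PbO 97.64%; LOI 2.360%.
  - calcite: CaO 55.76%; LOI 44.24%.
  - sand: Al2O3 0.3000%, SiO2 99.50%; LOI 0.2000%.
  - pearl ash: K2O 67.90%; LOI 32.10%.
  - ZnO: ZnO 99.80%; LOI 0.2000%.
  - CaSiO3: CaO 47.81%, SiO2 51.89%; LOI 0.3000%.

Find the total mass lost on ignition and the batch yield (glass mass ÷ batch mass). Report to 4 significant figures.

LOI loss = 85.13 t; glass = 628.1 t; yield = 88.06%

Every computation holds exact precision through the solve — the intermediate values are displayed rounded off to 4 significant digits at each printed step — exactly one rounding is applied to every reported value; all derived quantities (yield, glass mass, the six compositions, ignition loss, totals) are carried from the weighed amounts on 628.1 t of glass in exact precision, as given in the problem or the answer.
Loss on ignition, line by line:
  red lead: 14.91 × 0.02360 = 0.3519 t
  calcite: 115.9 × 0.4424 = 51.27 t
  sand: 325.0 × 0.002000 = 0.6500 t
  pearl ash: 101.1 × 0.3210 = 32.45 t
  ZnO: 68.27 × 0.002000 = 0.1365 t
  CaSiO3: 88.06 × 0.003000 = 0.2642 t
Total LOI = 85.13 t
Glass = batch − LOI = 713.2 − 85.13 = 628.1 t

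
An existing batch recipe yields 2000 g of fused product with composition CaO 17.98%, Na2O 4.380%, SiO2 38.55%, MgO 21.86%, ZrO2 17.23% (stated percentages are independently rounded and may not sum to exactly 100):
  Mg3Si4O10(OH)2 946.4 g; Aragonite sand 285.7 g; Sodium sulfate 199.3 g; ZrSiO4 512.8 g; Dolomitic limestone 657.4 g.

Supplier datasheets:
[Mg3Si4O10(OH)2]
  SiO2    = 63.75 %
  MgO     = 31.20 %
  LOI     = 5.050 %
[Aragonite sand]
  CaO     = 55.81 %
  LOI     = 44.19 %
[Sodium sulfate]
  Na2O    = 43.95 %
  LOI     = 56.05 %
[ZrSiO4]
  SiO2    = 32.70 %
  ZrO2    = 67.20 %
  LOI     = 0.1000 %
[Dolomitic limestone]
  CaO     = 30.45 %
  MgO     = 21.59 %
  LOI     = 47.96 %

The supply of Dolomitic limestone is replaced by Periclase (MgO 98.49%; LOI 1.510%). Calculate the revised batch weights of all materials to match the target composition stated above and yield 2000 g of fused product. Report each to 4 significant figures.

Mid-chain values are shown (rounded to four significant digits) within the worked lines; all arithmetic holds exact precision at each step; every reported result takes exactly one rounding — derived quantities (yield, five oxide percentages, totals, glass mass, ignition loss) are carried in full float precision using the weight values for 2000 g of glass, precisely as stated by question or answer.
Target oxide masses per 2000 g fused product:
  CaO: 17.98% × 2000 = 359.6 g
  Na2O: 4.380% × 2000 = 87.60 g
  SiO2: 38.55% × 2000 = 771.0 g
  MgO: 21.86% × 2000 = 437.2 g
  ZrO2: 17.23% × 2000 = 344.6 g
Mass-balance tally per oxide on the weights just shown, on the stated basis (each sum matches its target mass inside rounding margins):
  CaO: 644.3·0.5581 = 359.6 g (target 359.6 g)
  Na2O: 199.3·0.4395 = 87.59 g (target 87.60 g)
  SiO2: 946.4·0.6375 + 512.8·0.3270 = 771.0 g (target 771.0 g)
  MgO: 946.4·0.3120 + 144.1·0.9849 = 437.2 g (target 437.2 g)
  ZrO2: 512.8·0.6720 = 344.6 g (target 344.6 g)
Consistency of the glass mass: Σ batch − LOI loss = 2000 g (per-oxide target masses sum to 2000 g; against the stated basis, 2000 g — any gap is answer rounding).
Total batch = Σ batch = 2447 g; the LOI term Σ batch·LOI equals 446.9 g; yield: glass divided by total = 81.74%.

Revised batch per 2000 g fused product:
  Mg3Si4O10(OH)2: 946.4 g
  Aragonite sand: 644.3 g
  Sodium sulfate: 199.3 g
  ZrSiO4: 512.8 g
  Periclase: 144.1 g
Total batch = 2447 g; LOI loss = 446.9 g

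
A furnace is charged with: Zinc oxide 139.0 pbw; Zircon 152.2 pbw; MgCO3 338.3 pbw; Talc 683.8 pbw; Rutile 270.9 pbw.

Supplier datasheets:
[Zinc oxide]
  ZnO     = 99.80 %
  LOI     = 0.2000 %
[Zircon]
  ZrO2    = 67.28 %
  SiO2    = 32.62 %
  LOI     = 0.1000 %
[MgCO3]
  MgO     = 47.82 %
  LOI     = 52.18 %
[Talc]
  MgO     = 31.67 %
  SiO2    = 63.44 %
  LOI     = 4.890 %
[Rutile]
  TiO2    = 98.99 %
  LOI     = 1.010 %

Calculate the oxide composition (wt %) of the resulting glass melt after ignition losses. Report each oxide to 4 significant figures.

Glass mass = 1371 pbw (batch 1584 − LOI 213.1).
Composition: ZrO2 7.469%, ZnO 10.12%, MgO 27.59%, SiO2 35.26%, TiO2 19.56%

Each numeric step carries exact precision from first step to last — working values are displayed with 4-significant-figure rounding when written out; every reported number takes just one rounding. All derived quantities are recomputed starting from the weights at 1371 pbw of glass in full float precision (ignition loss, the five compositions, yield, the totals, glass mass), as quoted within the problem or answer text.
Oxide-by-oxide delivered mass:
  ZrO2: 152.2·0.6728 = 102.4 pbw
  ZnO: 139.0·0.9980 = 138.7 pbw
  MgO: 338.3·0.4782 + 683.8·0.3167 = 378.3 pbw
  SiO2: 152.2·0.3262 + 683.8·0.6344 = 483.5 pbw
  TiO2: 270.9·0.9899 = 268.2 pbw
LOI: 139.0·0.002000 + 152.2·0.001000 + 338.3·0.5218 + 683.8·0.04890 + 270.9·0.01010 = 213.1 pbw
Glass = total batch minus LOI = 1584 − 213.1 = 1371 pbw (the oxide masses sum to this)
percent by weight: oxide/glass ×100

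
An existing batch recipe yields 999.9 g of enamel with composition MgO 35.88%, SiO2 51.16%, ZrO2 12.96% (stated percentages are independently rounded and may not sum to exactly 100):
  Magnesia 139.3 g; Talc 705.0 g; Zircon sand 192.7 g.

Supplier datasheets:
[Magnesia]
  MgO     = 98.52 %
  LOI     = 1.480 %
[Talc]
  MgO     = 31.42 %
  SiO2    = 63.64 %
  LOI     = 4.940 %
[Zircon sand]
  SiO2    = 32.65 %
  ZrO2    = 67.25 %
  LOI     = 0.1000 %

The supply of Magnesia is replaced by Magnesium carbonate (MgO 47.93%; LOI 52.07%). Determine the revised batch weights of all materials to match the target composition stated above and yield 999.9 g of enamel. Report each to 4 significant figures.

Mid-chain values are printed rounded to four significant digits; each numeric step runs at exact precision at each step; each reported figure receives exactly one rounding — the derived quantities are re-derived from the batch weights for 999.9 g of glass at full precision (net glass mass, LOI, three oxide percentages, the totals, yield), as quoted within question or answer.
Per-oxide target masses for 999.9 g enamel:
  MgO: 35.88% × 999.9 = 358.8 g
  SiO2: 51.16% × 999.9 = 511.5 g
  ZrO2: 12.96% × 999.9 = 129.6 g
Balance tally, oxide-wise, using the reported weights, under the basis named above (summed amounts equal target values up to rounding of the answer):
  MgO: 286.4·0.4793 + 705.0·0.3142 = 358.8 g (target 358.8 g)
  SiO2: 705.0·0.6364 + 192.7·0.3265 = 511.6 g (target 511.5 g)
  ZrO2: 192.7·0.6725 = 129.6 g (target 129.6 g)
Mass balance on the glass: whole batch net of LOI = 1000 g (the targets, summed, come to 999.9 g; basis as stated: 999.9 g — deltas are rounding alone).
Summing the batch: Σ batch = 1184 g; Σ batch·LOI gives LOI loss = 184.1 g; yield, glass over the total, = 84.45%.

Revised batch per 999.9 g enamel:
  Magnesium carbonate: 286.4 g
  Talc: 705.0 g
  Zircon sand: 192.7 g
Total batch = 1184 g; LOI loss = 184.1 g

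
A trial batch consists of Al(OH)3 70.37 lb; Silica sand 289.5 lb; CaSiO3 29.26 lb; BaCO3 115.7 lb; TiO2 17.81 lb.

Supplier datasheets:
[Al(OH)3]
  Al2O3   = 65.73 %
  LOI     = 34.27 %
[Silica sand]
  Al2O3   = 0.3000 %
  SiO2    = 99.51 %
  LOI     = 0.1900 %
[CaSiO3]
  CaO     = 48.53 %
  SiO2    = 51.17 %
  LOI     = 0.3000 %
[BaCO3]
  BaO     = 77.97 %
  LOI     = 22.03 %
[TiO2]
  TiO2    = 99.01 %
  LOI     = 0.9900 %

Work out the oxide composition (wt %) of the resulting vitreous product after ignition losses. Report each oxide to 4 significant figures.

Glass mass = 472.2 lb (batch 522.6 − LOI 50.42).
Composition: CaO 3.007%, Al2O3 9.979%, SiO2 64.18%, TiO2 3.734%, BaO 19.10%

The working math maintains full float precision throughout. The intermediate values are rounded to four significant digits when displayed; each reported number carries a single rounding. The derived quantities (ignition loss, five oxide percentages, the totals, yield, glass mass) are carried starting from the weights per 472.2 lb of glass in full float precision as quoted within question or answer.
Oxide masses out of the charge:
  CaO: 29.26·0.4853 = 14.20 lb
  Al2O3: 70.37·0.6573 + 289.5·0.003000 = 47.12 lb
  SiO2: 289.5·0.9951 + 29.26·0.5117 = 303.1 lb
  TiO2: 17.81·0.9901 = 17.63 lb
  BaO: 115.7·0.7797 = 90.21 lb
LOI: 70.37·0.3427 + 289.5·0.001900 + 29.26·0.003000 + 115.7·0.2203 + 17.81·0.009900 = 50.42 lb
Glass = total batch minus LOI = 522.6 − 50.42 = 472.2 lb (= the summed oxide contributions)
wt % = 100 × oxide mass / glass mass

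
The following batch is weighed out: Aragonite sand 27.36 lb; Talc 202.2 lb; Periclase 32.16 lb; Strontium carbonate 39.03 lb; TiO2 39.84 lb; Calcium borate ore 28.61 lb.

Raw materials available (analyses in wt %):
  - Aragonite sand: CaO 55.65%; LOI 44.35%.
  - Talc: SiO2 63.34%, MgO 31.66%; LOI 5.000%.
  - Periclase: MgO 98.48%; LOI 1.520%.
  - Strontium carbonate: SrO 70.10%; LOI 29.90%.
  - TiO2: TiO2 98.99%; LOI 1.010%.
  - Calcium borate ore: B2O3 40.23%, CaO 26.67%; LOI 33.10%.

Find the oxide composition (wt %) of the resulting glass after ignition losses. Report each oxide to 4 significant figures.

Glass mass = 324.9 lb (batch 369.2 − LOI 44.28).
Composition: SiO2 39.42%, MgO 29.45%, TiO2 12.14%, B2O3 3.542%, CaO 7.034%, SrO 8.420%

Mid-chain values are printed, rounded to four significant digits, within the worked lines; each numeric step runs at exact precision from start to finish; every reported figure is rounded just once — derived quantities are carried starting from the weights on 324.9 lb of glass in exact precision (the totals, net glass mass, the yield, the six compositions, ignition loss), exactly as shown in the problem or the answer.
Mass of each oxide from the mix:
  SiO2: 202.2·0.6334 = 128.1 lb
  MgO: 202.2·0.3166 + 32.16·0.9848 = 95.69 lb
  TiO2: 39.84·0.9899 = 39.44 lb
  B2O3: 28.61·0.4023 = 11.51 lb
  CaO: 27.36·0.5565 + 28.61·0.2667 = 22.86 lb
  SrO: 39.03·0.7010 = 27.36 lb
LOI: 27.36·0.4435 + 202.2·0.05000 + 32.16·0.01520 + 39.03·0.2990 + 39.84·0.01010 + 28.61·0.3310 = 44.28 lb
Glass = total batch minus LOI = 369.2 − 44.28 = 324.9 lb (= Σ oxide masses)
each wt % is 100 × oxide ÷ glass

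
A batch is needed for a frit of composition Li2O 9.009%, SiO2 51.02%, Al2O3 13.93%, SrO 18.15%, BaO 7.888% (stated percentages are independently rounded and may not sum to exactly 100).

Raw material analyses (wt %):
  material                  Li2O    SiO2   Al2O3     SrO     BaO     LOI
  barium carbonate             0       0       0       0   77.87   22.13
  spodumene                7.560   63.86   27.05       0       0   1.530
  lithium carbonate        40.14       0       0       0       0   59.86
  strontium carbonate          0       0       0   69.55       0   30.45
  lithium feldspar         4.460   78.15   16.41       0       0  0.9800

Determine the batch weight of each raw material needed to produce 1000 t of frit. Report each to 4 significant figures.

Batch per 1000 t frit:
  barium carbonate: 101.3 t
  spodumene: 235.8 t
  lithium carbonate: 128.9 t
  strontium carbonate: 261.0 t
  lithium feldspar: 460.1 t
Total batch = 1187 t; LOI loss = 187.2 t; yield = 84.23%

The working math runs at full float precision through the solve; intermediates are shown rounded to four significant digits within the worked lines; every reported figure takes just one rounding — the derived quantities are recomputed from the batch weights per 1000 t of glass at exact precision (totals, LOI, net glass mass, yield, five oxide percentages), as given in problem or answer.
Oxide-by-oxide targets in 1000 t frit:
  Li2O: 9.009% × 1000 = 90.09 t
  SiO2: 51.02% × 1000 = 510.2 t
  Al2O3: 13.93% × 1000 = 139.3 t
  SrO: 18.15% × 1000 = 181.5 t
  BaO: 7.888% × 1000 = 78.88 t
Oxide-by-oxide audit per the reported batch figures, under the basis named above (sum by sum, the targets are met up to rounding of the answer):
  Li2O: 235.8·0.07560 + 128.9·0.4014 + 460.1·0.04460 = 90.09 t (target 90.09 t)
  SiO2: 235.8·0.6386 + 460.1·0.7815 = 510.2 t (target 510.2 t)
  Al2O3: 235.8·0.2705 + 460.1·0.1641 = 139.3 t (target 139.3 t)
  SrO: 261.0·0.6955 = 181.5 t (target 181.5 t)
  BaO: 101.3·0.7787 = 78.88 t (target 78.88 t)
Glass-mass sanity pass: total batch − LOI = 999.9 t (summing oxide targets gives 1000 t; basis as stated: 1000 t — differing by rounding only).
Batch grand total — Σ batch = 1187 t; the LOI term Σ batch·LOI equals 187.2 t; the yield ratio, glass ÷ batch: 84.23%.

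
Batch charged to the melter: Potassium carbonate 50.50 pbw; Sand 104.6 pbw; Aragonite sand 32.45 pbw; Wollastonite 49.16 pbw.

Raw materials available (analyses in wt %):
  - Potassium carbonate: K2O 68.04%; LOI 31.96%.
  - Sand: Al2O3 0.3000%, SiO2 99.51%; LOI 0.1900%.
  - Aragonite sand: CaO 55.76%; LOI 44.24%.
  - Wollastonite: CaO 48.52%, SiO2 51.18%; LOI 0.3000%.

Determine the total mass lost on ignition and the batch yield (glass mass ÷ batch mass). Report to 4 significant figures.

LOI loss = 30.84 pbw; glass = 205.9 pbw; yield = 86.97%

Mid-chain values are printed rounded off to 4 significant digits when written out; full float precision is kept from first step to last. Every reported value sees exactly one rounding — the derived quantities, which include the totals, the four compositions, yield, ignition loss, net glass mass, are re-derived at full precision, as they appear in either problem or answer, from the batch weights per 205.9 pbw of glass.
Material-by-material LOI:
  Potassium carbonate: 50.50 × 0.3196 = 16.14 pbw
  Sand: 104.6 × 0.001900 = 0.1987 pbw
  Aragonite sand: 32.45 × 0.4424 = 14.36 pbw
  Wollastonite: 49.16 × 0.003000 = 0.1475 pbw
Total LOI = 30.84 pbw
Glass = batch − LOI = 236.7 − 30.84 = 205.9 pbw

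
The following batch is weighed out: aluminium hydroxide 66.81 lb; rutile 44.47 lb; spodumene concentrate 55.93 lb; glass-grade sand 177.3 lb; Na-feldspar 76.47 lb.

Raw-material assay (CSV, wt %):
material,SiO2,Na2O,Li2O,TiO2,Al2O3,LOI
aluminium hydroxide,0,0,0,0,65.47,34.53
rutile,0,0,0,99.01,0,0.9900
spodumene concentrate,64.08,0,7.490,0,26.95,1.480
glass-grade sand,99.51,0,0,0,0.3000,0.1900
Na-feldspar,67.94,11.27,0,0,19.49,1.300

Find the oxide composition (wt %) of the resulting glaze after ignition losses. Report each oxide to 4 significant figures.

The working math carries exact precision in every operation — intermediates are shown, with 4-significant-figure rounding, between the steps. Each reported result is rounded just once. Derived quantities are computed at full float precision (glass mass, ignition loss, the five compositions, the yield, totals) using the weight values at 395.3 lb of glass precisely as stated by the problem or the answer.
Mass of each oxide from the mix:
  SiO2: 55.93·0.6408 + 177.3·0.9951 + 76.47·0.6794 = 264.2 lb
  Na2O: 76.47·0.1127 = 8.618 lb
  Li2O: 55.93·0.07490 = 4.189 lb
  TiO2: 44.47·0.9901 = 44.03 lb
  Al2O3: 66.81·0.6547 + 55.93·0.2695 + 177.3·0.003000 + 76.47·0.1949 = 74.25 lb
LOI: 66.81·0.3453 + 44.47·0.009900 + 55.93·0.01480 + 177.3·0.001900 + 76.47·0.01300 = 25.67 lb
Resulting glass, batch − LOI: 421.0 − 25.67 = 395.3 lb (= the summed oxide contributions)
each wt % is 100 × oxide ÷ glass

Glass mass = 395.3 lb (batch 421.0 − LOI 25.67).
Composition: SiO2 66.84%, Na2O 2.180%, Li2O 1.060%, TiO2 11.14%, Al2O3 18.78%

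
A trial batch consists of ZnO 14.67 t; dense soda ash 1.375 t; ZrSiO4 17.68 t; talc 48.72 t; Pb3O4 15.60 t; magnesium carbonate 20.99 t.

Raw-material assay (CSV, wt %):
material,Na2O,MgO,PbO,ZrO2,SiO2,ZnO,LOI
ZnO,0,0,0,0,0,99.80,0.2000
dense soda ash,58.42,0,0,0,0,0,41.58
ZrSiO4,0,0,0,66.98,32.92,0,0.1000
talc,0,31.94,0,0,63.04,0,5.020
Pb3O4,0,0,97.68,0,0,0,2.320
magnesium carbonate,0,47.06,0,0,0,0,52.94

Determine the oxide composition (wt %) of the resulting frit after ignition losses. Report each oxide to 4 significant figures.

Glass mass = 104.5 t (batch 119.0 − LOI 14.54).
Composition: Na2O 0.7687%, MgO 24.34%, PbO 14.58%, ZrO2 11.33%, SiO2 34.96%, ZnO 14.01%

Working values appear rounded to four significant figures at each printed step. The whole derivation runs at full precision end to end. Every reported number undergoes a single rounding — derived quantities (LOI, net glass mass, the six compositions, totals, the yield) are computed from the batch weights at 104.5 t of glass in full float precision as quoted within the problem or answer text.
What the batch supplies per oxide:
  Na2O: 1.375·0.5842 = 0.8033 t
  MgO: 48.72·0.3194 + 20.99·0.4706 = 25.44 t
  PbO: 15.60·0.9768 = 15.24 t
  ZrO2: 17.68·0.6698 = 11.84 t
  SiO2: 17.68·0.3292 + 48.72·0.6304 = 36.53 t
  ZnO: 14.67·0.9980 = 14.64 t
LOI: 14.67·0.002000 + 1.375·0.4158 + 17.68·0.001000 + 48.72·0.05020 + 15.60·0.02320 + 20.99·0.5294 = 14.54 t
Glass mass = batch − LOI = 119.0 − 14.54 = 104.5 t (equal to the oxide-mass sum)
wt %: oxide over glass, times 100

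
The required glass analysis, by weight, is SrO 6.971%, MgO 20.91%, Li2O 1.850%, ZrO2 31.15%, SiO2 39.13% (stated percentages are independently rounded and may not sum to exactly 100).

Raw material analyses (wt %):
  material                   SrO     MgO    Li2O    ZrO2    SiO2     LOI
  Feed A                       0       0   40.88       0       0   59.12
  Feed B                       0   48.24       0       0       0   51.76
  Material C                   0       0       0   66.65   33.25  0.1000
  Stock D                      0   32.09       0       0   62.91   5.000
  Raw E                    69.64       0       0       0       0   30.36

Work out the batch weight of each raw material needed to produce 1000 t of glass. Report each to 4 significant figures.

Batch per 1000 t glass:
  Feed A: 45.25 t
  Feed B: 184.0 t
  Material C: 467.4 t
  Stock D: 375.0 t
  Raw E: 100.1 t
Total batch = 1172 t; LOI loss = 171.6 t; yield = 85.36%

Each numeric step holds exact precision end to end; in-progress results are rounded off to 4 significant digits when quoted. Each reported result takes exactly one rounding; derived quantities (totals, the yield, ignition loss, glass mass, the five compositions) are rebuilt at full precision from the batch weights for 1000 t of glass as written in the question or the answer.
Target masses of each oxide per 1000 t glass:
  SrO: 6.971% × 1000 = 69.71 t
  MgO: 20.91% × 1000 = 209.1 t
  Li2O: 1.850% × 1000 = 18.50 t
  ZrO2: 31.15% × 1000 = 311.5 t
  SiO2: 39.13% × 1000 = 391.3 t
Oxide-by-oxide audit on the weights just shown, at the basis given (delivered sums recover each target inside rounding margins):
  SrO: 100.1·0.6964 = 69.71 t (target 69.71 t)
  MgO: 184.0·0.4824 + 375.0·0.3209 = 209.1 t (target 209.1 t)
  Li2O: 45.25·0.4088 = 18.50 t (target 18.50 t)
  ZrO2: 467.4·0.6665 = 311.5 t (target 311.5 t)
  SiO2: 467.4·0.3325 + 375.0·0.6291 = 391.3 t (target 391.3 t)
Glass mass check: Σ batch − LOI loss = 1000 t (summing oxide targets gives 1000 t; versus the stated basis of 1000 t — a pure rounding effect).
Batch total: Σ batch = 1172 t; loss to ignition Σ batch·LOI = 171.6 t; yield, glass over the total, = 85.36%.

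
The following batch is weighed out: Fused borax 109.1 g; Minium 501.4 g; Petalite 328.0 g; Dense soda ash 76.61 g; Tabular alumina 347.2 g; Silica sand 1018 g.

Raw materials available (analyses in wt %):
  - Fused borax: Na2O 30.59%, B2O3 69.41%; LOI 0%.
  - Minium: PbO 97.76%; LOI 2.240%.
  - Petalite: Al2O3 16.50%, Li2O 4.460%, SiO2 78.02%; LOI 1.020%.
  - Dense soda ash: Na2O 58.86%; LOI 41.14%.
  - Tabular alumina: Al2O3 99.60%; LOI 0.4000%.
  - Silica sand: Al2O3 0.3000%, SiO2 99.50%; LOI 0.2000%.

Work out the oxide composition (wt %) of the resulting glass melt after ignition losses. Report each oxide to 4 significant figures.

Glass mass = 2331 g (batch 2380 − LOI 49.52).
Composition: Na2O 3.367%, PbO 21.03%, B2O3 3.249%, Al2O3 17.29%, Li2O 0.6276%, SiO2 54.44%

Intermediates are displayed, rounded to 4 significant digits, alongside each step. All arithmetic keeps full precision throughout; a single rounding completes each reported number. Derived quantities are carried starting from the weights per 2331 g of glass at exact precision (yield, ignition loss, net glass mass, six oxide percentages, the totals), as given in the problem or the answer.
Mass of each oxide from the mix:
  Na2O: 109.1·0.3059 + 76.61·0.5886 = 78.47 g
  PbO: 501.4·0.9776 = 490.2 g
  B2O3: 109.1·0.6941 = 75.73 g
  Al2O3: 328.0·0.1650 + 347.2·0.9960 + 1018·0.003000 = 403.0 g
  Li2O: 328.0·0.04460 = 14.63 g
  SiO2: 328.0·0.7802 + 1018·0.9950 = 1269 g
LOI: 501.4·0.02240 + 328.0·0.01020 + 76.61·0.4114 + 347.2·0.004000 + 1018·0.002000 = 49.52 g
Resulting glass, batch − LOI: 2380 − 49.52 = 2331 g (= Σ oxide masses)
percent share: oxide ÷ glass, ×100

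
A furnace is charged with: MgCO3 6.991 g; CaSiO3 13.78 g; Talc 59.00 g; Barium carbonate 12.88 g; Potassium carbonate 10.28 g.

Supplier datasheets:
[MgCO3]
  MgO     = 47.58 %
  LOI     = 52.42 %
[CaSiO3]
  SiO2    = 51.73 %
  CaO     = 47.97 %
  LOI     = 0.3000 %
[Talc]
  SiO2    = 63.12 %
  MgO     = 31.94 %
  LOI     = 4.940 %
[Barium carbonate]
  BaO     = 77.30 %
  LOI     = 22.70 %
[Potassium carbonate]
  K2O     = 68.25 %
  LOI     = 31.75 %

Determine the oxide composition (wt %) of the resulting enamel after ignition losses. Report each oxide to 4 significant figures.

Glass mass = 90.12 g (batch 102.9 − LOI 12.81).
Composition: BaO 11.05%, SiO2 49.23%, MgO 24.60%, K2O 7.785%, CaO 7.335%

Values along the way are displayed (rounded to four significant figures) at each printed step; the working math keeps full float precision end to end — exactly one rounding goes into every reported number. Derived quantities, which include totals, yield, LOI, the five compositions, glass mass, are carried at full float precision, exactly as printed in problem or answer, starting from the weights per 90.12 g of glass.
Oxide-by-oxide delivered mass:
  BaO: 12.88·0.7730 = 9.956 g
  SiO2: 13.78·0.5173 + 59.00·0.6312 = 44.37 g
  MgO: 6.991·0.4758 + 59.00·0.3194 = 22.17 g
  K2O: 10.28·0.6825 = 7.016 g
  CaO: 13.78·0.4797 = 6.610 g
LOI: 6.991·0.5242 + 13.78·0.003000 + 59.00·0.04940 + 12.88·0.2270 + 10.28·0.3175 = 12.81 g
Glass mass = batch − LOI = 102.9 − 12.81 = 90.12 g (equal to the oxide-mass sum)
each wt % is 100 × oxide ÷ glass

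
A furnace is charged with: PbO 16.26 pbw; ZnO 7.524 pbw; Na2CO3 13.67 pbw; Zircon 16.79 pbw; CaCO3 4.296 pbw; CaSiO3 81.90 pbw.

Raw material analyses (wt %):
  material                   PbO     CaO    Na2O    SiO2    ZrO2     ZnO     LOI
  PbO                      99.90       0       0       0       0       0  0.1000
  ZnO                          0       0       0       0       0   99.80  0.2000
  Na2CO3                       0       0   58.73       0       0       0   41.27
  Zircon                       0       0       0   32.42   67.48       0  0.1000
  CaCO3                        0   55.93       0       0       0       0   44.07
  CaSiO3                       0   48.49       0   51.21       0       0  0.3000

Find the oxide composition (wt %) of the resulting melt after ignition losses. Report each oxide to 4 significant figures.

Glass mass = 132.6 pbw (batch 140.4 − LOI 7.829).
Composition: PbO 12.25%, CaO 31.76%, Na2O 6.054%, SiO2 35.73%, ZrO2 8.544%, ZnO 5.662%

All arithmetic keeps full float precision in every operation; in-progress results are printed with 4-significant-digit rounding alongside each step. Every reported figure is rounded just once; all derived quantities, which include net glass mass, totals, ignition loss, six oxide percentages, the yield, are recomputed at full float precision, as they appear in the question or the answer, starting from the weights on 132.6 pbw of glass.
Delivered oxide masses:
  PbO: 16.26·0.9990 = 16.24 pbw
  CaO: 4.296·0.5593 + 81.90·0.4849 = 42.12 pbw
  Na2O: 13.67·0.5873 = 8.028 pbw
  SiO2: 16.79·0.3242 + 81.90·0.5121 = 47.38 pbw
  ZrO2: 16.79·0.6748 = 11.33 pbw
  ZnO: 7.524·0.9980 = 7.509 pbw
LOI: 16.26·0.001000 + 7.524·0.002000 + 13.67·0.4127 + 16.79·0.001000 + 4.296·0.4407 + 81.90·0.003000 = 7.829 pbw
Resulting glass, batch − LOI: 140.4 − 7.829 = 132.6 pbw (equal to the oxide-mass sum)
each wt % is 100 × oxide ÷ glass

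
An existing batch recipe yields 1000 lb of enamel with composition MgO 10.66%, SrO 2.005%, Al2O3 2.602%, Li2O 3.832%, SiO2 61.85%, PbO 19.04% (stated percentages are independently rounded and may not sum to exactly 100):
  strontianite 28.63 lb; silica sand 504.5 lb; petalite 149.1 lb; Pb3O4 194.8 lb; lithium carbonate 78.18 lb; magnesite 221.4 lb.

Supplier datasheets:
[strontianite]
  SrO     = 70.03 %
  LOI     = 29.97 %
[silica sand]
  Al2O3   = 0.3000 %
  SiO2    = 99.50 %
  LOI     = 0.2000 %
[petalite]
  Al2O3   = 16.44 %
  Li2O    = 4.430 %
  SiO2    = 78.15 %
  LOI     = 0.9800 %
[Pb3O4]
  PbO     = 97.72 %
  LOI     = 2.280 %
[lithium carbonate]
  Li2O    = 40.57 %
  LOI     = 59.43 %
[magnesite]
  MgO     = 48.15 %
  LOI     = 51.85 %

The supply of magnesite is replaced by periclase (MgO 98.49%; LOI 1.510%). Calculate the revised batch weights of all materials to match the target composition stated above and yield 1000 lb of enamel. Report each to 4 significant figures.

Revised batch per 1000 lb enamel:
  strontianite: 28.63 lb
  silica sand: 504.5 lb
  petalite: 149.1 lb
  Pb3O4: 194.8 lb
  lithium carbonate: 78.18 lb
  periclase: 108.2 lb
Total batch = 1063 lb; LOI loss = 63.59 lb

Each numeric step holds exact precision in every operation. Working values are printed rounded to four significant digits alongside each step. Every reported value takes just one rounding — derived quantities are rebuilt in exact precision (yield, six oxide percentages, net glass mass, ignition loss, the totals) starting from the weights at 1000 lb of glass, as they appear in either problem or answer.
Oxide mass targets, per 1000 lb enamel:
  MgO: 10.66% × 1000 = 106.6 lb
  SrO: 2.005% × 1000 = 20.05 lb
  Al2O3: 2.602% × 1000 = 26.02 lb
  Li2O: 3.832% × 1000 = 38.32 lb
  SiO2: 61.85% × 1000 = 618.5 lb
  PbO: 19.04% × 1000 = 190.4 lb
A balance pass over the oxides, using the reported weights, against the basis in use (target by target, the sums agree net of answer rounding effects):
  MgO: 108.2·0.9849 = 106.6 lb (target 106.6 lb)
  SrO: 28.63·0.7003 = 20.05 lb (target 20.05 lb)
  Al2O3: 504.5·0.003000 + 149.1·0.1644 = 26.03 lb (target 26.02 lb)
  Li2O: 149.1·0.04430 + 78.18·0.4057 = 38.32 lb (target 38.32 lb)
  SiO2: 504.5·0.9950 + 149.1·0.7815 = 618.5 lb (target 618.5 lb)
  PbO: 194.8·0.9772 = 190.4 lb (target 190.4 lb)
Auditing the glass mass value: batch total minus LOI = 999.8 lb (the targets, summed, come to 999.9 lb; against the stated basis, 1000 lb — rounding explains the deltas).
Whole-batch sum: Σ batch = 1063 lb; the LOI term Σ batch·LOI equals 63.59 lb; yield, glass over the total, = 94.02%.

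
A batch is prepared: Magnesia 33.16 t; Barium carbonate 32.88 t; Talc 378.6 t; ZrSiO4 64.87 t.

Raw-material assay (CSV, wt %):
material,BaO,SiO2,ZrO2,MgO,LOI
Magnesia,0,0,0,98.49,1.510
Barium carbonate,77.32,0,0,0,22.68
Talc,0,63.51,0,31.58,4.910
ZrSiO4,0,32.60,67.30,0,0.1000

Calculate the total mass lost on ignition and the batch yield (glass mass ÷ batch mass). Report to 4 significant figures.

LOI loss = 26.61 t; glass = 482.9 t; yield = 94.78%

The whole derivation holds full float precision all the way through. Mid-chain values are printed rounded off to 4 significant figures on the page; a single rounding completes every reported result; the derived quantities are computed at full float precision (the yield, net glass mass, the four compositions, LOI, totals) starting from the weights for 482.9 t of glass, exactly as shown in the question or the answer.
Loss on ignition, line by line:
  Magnesia: 33.16 × 0.01510 = 0.5007 t
  Barium carbonate: 32.88 × 0.2268 = 7.457 t
  Talc: 378.6 × 0.04910 = 18.59 t
  ZrSiO4: 64.87 × 0.001000 = 0.06487 t
Total LOI = 26.61 t
Glass = batch − LOI = 509.5 − 26.61 = 482.9 t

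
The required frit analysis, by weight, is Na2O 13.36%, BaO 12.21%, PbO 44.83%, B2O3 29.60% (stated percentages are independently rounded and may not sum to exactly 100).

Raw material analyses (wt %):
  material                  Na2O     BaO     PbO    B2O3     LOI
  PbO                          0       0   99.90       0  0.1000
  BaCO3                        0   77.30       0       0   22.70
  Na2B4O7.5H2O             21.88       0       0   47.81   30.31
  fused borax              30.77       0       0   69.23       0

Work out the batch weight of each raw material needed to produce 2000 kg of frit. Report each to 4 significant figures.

Batch per 2000 kg frit:
  PbO: 897.5 kg
  BaCO3: 315.9 kg
  Na2B4O7.5H2O: 647.2 kg
  fused borax: 408.2 kg
Total batch = 2269 kg; LOI loss = 268.8 kg; yield = 88.15%

Values along the way are shown (rounded to four significant digits) on the page; every computation runs at full float precision at every stage — exactly one rounding goes into each reported result. Derived quantities, which include the four compositions, yield, glass mass, totals, ignition loss, are computed in exact precision, as written in the problem or answer text, starting from the weights at 2000 kg of glass.
Target oxide masses per 2000 kg frit:
  Na2O: 13.36% × 2000 = 267.2 kg
  BaO: 12.21% × 2000 = 244.2 kg
  PbO: 44.83% × 2000 = 896.6 kg
  B2O3: 29.60% × 2000 = 592.0 kg
Verifying the oxide balance from the weights as reported, at the basis given (oxide sums agree with the targets once rounding is allowed for):
  Na2O: 647.2·0.2188 + 408.2·0.3077 = 267.2 kg (target 267.2 kg)
  BaO: 315.9·0.7730 = 244.2 kg (target 244.2 kg)
  PbO: 897.5·0.9990 = 896.6 kg (target 896.6 kg)
  B2O3: 647.2·0.4781 + 408.2·0.6923 = 592.0 kg (target 592.0 kg)
Glass-mass closure: net batch after ignition = 2000 kg (targets for the oxides total 2000 kg; basis as stated: 2000 kg — differing by rounding only).
Batch grand total — Σ batch = 2269 kg; LOI removed, Σ of batch·LOI: 268.8 kg; as yield: glass ÷ batch → 88.15%.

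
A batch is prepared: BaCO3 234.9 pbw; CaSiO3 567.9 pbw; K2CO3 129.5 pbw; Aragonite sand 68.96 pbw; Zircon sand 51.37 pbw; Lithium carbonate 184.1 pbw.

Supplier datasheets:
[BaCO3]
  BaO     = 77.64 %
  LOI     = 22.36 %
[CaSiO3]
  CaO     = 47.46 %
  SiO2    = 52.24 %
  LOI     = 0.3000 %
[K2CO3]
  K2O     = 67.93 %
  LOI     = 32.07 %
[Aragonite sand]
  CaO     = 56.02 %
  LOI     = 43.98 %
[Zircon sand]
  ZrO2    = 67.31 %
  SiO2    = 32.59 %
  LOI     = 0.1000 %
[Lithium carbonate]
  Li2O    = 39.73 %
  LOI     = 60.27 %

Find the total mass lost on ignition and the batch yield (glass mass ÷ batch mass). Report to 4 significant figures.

LOI loss = 237.1 pbw; glass = 999.6 pbw; yield = 80.83%

Mid-chain values are shown with 4-significant-figure rounding between the steps — all internal work carries exact precision all the way through — exactly one rounding lands on each reported result; the derived quantities (LOI, yield, net glass mass, six oxide percentages, the totals) are rebuilt starting from the weights on 999.6 pbw of glass in full float precision, exactly as shown in problem or answer.
Loss on ignition, line by line:
  BaCO3: 234.9 × 0.2236 = 52.52 pbw
  CaSiO3: 567.9 × 0.003000 = 1.704 pbw
  K2CO3: 129.5 × 0.3207 = 41.53 pbw
  Aragonite sand: 68.96 × 0.4398 = 30.33 pbw
  Zircon sand: 51.37 × 0.001000 = 0.05137 pbw
  Lithium carbonate: 184.1 × 0.6027 = 111.0 pbw
Total LOI = 237.1 pbw
Glass = batch − LOI = 1237 − 237.1 = 999.6 pbw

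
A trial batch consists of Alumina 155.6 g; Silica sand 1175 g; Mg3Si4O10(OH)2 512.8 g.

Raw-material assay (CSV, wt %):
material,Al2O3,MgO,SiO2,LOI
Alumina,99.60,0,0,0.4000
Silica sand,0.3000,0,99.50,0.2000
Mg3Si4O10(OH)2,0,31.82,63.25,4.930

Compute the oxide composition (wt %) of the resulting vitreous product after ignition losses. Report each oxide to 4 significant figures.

In-progress results are printed, with 4-significant-digit rounding, between the steps. Full precision is kept throughout — a single rounding completes every reported result; derived quantities, including the three compositions, yield, glass mass, ignition loss, the totals, are re-derived from the weighed amounts at 1815 g of glass at full float precision, as quoted within the question or the answer.
Oxide-by-oxide delivered mass:
  Al2O3: 155.6·0.9960 + 1175·0.003000 = 158.5 g
  MgO: 512.8·0.3182 = 163.2 g
  SiO2: 1175·0.9950 + 512.8·0.6325 = 1493 g
LOI: 155.6·0.004000 + 1175·0.002000 + 512.8·0.04930 = 28.25 g
batch − LOI leaves glass = 1843 − 28.25 = 1815 g (= Σ oxide masses)
oxide / glass × 100 gives the wt %

Glass mass = 1815 g (batch 1843 − LOI 28.25).
Composition: Al2O3 8.732%, MgO 8.990%, SiO2 82.28%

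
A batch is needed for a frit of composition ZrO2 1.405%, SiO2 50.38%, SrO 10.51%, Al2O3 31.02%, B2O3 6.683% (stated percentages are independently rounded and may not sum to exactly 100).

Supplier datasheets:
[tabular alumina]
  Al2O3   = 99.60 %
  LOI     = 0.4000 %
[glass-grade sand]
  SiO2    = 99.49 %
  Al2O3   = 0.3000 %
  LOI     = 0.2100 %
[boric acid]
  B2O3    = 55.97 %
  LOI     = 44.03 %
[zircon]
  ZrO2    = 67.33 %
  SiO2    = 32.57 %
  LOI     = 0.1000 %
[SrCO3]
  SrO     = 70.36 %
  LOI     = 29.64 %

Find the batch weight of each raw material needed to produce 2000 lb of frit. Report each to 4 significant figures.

The whole derivation carries full precision through the solve; values along the way are displayed rounded to 4 significant digits. Each reported value undergoes a single rounding; derived quantities, which include the yield, the five compositions, net glass mass, the totals, LOI, are carried at full float precision, as quoted within either problem or answer, starting from the weights for 2000 lb of glass.
Target masses of each oxide per 2000 lb frit:
  ZrO2: 1.405% × 2000 = 28.10 lb
  SiO2: 50.38% × 2000 = 1008 lb
  SrO: 10.51% × 2000 = 210.2 lb
  Al2O3: 31.02% × 2000 = 620.4 lb
  B2O3: 6.683% × 2000 = 133.7 lb
Checking each oxide sum using the reported weights, versus the basis set out (delivered sums recover each target once rounding is allowed for):
  ZrO2: 41.73·0.6733 = 28.10 lb (target 28.10 lb)
  SiO2: 999.1·0.9949 + 41.73·0.3257 = 1008 lb (target 1008 lb)
  SrO: 298.7·0.7036 = 210.2 lb (target 210.2 lb)
  Al2O3: 619.9·0.9960 + 999.1·0.003000 = 620.4 lb (target 620.4 lb)
  B2O3: 238.8·0.5597 = 133.7 lb (target 133.7 lb)
Mass balance on the glass: batch Σ − ignition loss = 2000 lb (summing oxide targets gives 2000 lb; versus the stated basis of 2000 lb — any gap is answer rounding).
Summing the batch: Σ batch = 2198 lb; Σ batch·LOI gives LOI loss = 198.3 lb; yield: glass divided by total = 90.98%.

Batch per 2000 lb frit:
  tabular alumina: 619.9 lb
  glass-grade sand: 999.1 lb
  boric acid: 238.8 lb
  zircon: 41.73 lb
  SrCO3: 298.7 lb
Total batch = 2198 lb; LOI loss = 198.3 lb; yield = 90.98%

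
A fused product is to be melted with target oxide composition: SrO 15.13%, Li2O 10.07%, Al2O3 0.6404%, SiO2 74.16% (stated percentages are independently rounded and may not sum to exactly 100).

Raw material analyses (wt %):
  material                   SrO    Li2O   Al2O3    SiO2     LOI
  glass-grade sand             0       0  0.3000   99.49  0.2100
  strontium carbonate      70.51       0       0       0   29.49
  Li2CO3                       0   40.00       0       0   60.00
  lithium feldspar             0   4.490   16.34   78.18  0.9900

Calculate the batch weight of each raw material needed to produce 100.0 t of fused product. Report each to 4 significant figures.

The intermediate values are displayed with 4-significant-digit rounding in the working. All arithmetic runs at full float precision at each step — each reported number receives exactly one rounding; derived quantities, which include the totals, ignition loss, the four compositions, glass mass, the yield, are rebuilt at exact precision, exactly as printed in question or answer, using the weight values at 100.0 t of glass.
Target oxide masses per 100.0 t fused product:
  SrO: 15.13% × 100.0 = 15.13 t
  Li2O: 10.07% × 100.0 = 10.07 t
  Al2O3: 0.6404% × 100.0 = 0.6404 t
  SiO2: 74.16% × 100.0 = 74.16 t
Per-oxide balance check applying the batch weights above, relative to the basis at hand (delivered sums recover each target up to rounding of the answer):
  SrO: 21.46·0.7051 = 15.13 t (target 15.13 t)
  Li2O: 24.88·0.4000 + 2.588·0.04490 = 10.07 t (target 10.07 t)
  Al2O3: 72.51·0.003000 + 2.588·0.1634 = 0.6404 t (target 0.6404 t)
  SiO2: 72.51·0.9949 + 2.588·0.7818 = 74.16 t (target 74.16 t)
Glass-mass bookkeeping: whole batch net of LOI = 100.0 t (the targets, summed, come to 100.0 t; versus the stated basis of 100.0 t — a pure rounding effect).
Batch total: Σ batch = 121.4 t; ignition loss, Σ(batch × LOI) = 21.43 t; glass ÷ batch gives a yield of 82.35%.

Batch per 100.0 t fused product:
  glass-grade sand: 72.51 t
  strontium carbonate: 21.46 t
  Li2CO3: 24.88 t
  lithium feldspar: 2.588 t
Total batch = 121.4 t; LOI loss = 21.43 t; yield = 82.35%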